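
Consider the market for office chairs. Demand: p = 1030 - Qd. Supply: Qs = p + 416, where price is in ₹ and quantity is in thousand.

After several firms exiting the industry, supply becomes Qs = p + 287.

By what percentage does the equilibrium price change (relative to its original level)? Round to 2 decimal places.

Initially, 1030 - p = p + 416, so 614 = 2p and p = 307, Q = 723.
The shock moves the curves to Qd = 1030 - p and Qs = p + 287.
Clearing the new market: 1030 - p = p + 287, so p = 371.5 and Q = 658.5.
%Δp = (371.5 − 307) / 307 × 100 = +21.01%.

+21.01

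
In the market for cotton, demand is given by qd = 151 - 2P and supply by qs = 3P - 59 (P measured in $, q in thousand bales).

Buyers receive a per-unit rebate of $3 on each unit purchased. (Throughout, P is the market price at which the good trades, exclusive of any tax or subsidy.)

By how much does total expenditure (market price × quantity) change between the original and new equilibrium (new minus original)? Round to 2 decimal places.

+235.92

Initially, 151 - 2P = 3P - 59, so 210 = 5P and P = 42, q = 67.
Since buyers' out-of-pocket price is the market price minus the rebate, the effective demand curve becomes qd = 157 - 2P.
New equilibrium: 157 - 2P = 3P - 59 ⇒ 216 = 5P ⇒ P = 43.2, q = 70.6.
Expenditure moves from 42×67 = 2814 to 43.2×70.6 = 3049.92; change = +235.92.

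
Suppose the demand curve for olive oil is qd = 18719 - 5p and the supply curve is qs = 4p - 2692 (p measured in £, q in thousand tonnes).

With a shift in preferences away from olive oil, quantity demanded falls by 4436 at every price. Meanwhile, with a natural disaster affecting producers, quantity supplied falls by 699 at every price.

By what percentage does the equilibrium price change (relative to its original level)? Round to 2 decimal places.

-17.45

Original equilibrium: 18719 - 5p = 4p - 2692 gives 21411 = 9p, so p = 2379 and q = 6824.
The new curves are qd = 14283 - 5p (demand) and qs = 4p - 3391 (supply).
Setting them equal: 14283 - 5p = 4p - 3391 → 17674 = 9p, so p = 17674/9 ≈ 1963.7778 and q = 40177/9 ≈ 4464.1111.
%Δp = (1963.7778 − 2379) / 2379 × 100 = -17.45%.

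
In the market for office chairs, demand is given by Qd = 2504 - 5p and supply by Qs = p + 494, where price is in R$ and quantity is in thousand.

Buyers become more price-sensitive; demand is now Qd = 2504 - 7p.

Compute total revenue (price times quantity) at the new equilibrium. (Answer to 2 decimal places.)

Before the shock: 2504 - 5p = p + 494 ⇒ 2010 = 6p ⇒ p = 335, Q = 829.
With the change applied: demand Qd = 2504 - 7p, supply Qs = p + 494.
Clearing the new market: 2504 - 7p = p + 494, so p = 251.25 and Q = 745.25.
New expenditure = 251.25 × 745.25 = 187244.06.

187244.06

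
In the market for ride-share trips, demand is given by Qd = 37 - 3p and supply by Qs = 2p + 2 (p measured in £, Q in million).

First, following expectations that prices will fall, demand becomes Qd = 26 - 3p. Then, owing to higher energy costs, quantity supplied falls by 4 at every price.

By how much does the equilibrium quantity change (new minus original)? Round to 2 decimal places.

Original equilibrium: 37 - 3p = 2p + 2 gives 35 = 5p, so p = 7 and Q = 16.
With the change applied: demand Qd = 26 - 3p, supply Qs = 2p - 2.
Equate the new curves: 26 - 3p = 2p - 2, giving 28 = 5p, p = 5.6, Q = 9.2.
ΔQ = 9.2 − 16 = -6.80.

-6.80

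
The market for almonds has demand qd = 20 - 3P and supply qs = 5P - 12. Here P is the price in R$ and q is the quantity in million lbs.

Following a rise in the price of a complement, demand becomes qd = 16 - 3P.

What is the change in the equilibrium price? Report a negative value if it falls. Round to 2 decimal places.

-0.50

Before the shock: 20 - 3P = 5P - 12 ⇒ 32 = 8P ⇒ P = 4, q = 8.
The shock moves the curves to qd = 16 - 3P and qs = 5P - 12.
Clearing the new market: 16 - 3P = 5P - 12, so P = 3.5 and q = 5.5.
ΔP = 3.5 − 4 = -0.50.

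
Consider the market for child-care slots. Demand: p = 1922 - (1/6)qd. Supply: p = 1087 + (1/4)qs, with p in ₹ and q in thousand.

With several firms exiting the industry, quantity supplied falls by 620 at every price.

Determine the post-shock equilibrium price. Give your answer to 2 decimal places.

Solve the original market: 11532 - 6p = 4p - 4348, hence p = 1588 and q = 2004.
With the change applied: demand qd = 11532 - 6p, supply qs = 4p - 4968.
Clearing the new market: 11532 - 6p = 4p - 4968, so p = 1650 and q = 1632.

1650.00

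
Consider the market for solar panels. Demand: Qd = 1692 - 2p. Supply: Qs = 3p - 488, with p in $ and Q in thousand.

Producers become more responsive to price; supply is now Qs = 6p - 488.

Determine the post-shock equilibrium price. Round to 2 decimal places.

Before the shock: 1692 - 2p = 3p - 488 ⇒ 2180 = 5p ⇒ p = 436, Q = 820.
The shock moves the curves to Qd = 1692 - 2p and Qs = 6p - 488.
Clearing the new market: 1692 - 2p = 6p - 488, so p = 272.5 and Q = 1147.

272.50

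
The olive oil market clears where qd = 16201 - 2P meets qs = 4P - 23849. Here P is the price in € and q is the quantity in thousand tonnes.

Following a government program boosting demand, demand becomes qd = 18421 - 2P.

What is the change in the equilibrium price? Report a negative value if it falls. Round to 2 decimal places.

+370.00

Initially, 16201 - 2P = 4P - 23849, so 40050 = 6P and P = 6675, q = 2851.
The shock moves the curves to qd = 18421 - 2P and qs = 4P - 23849.
Equate the new curves: 18421 - 2P = 4P - 23849, giving 42270 = 6P, P = 7045, q = 4331.
ΔP = 7045 − 6675 = +370.00.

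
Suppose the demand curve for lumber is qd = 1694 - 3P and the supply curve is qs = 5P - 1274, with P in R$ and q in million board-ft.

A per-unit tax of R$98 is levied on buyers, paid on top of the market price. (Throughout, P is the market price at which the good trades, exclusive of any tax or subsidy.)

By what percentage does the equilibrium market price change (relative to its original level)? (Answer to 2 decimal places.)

Initially, 1694 - 3P = 5P - 1274, so 2968 = 8P and P = 371, q = 581.
Since buyers pay the price plus the tax, the effective demand curve becomes qd = 1400 - 3P.
New equilibrium: 1400 - 3P = 5P - 1274 ⇒ 2674 = 8P ⇒ P = 334.25, q = 397.25.
%ΔP = (334.25 − 371) / 371 × 100 = -9.91%.

-9.91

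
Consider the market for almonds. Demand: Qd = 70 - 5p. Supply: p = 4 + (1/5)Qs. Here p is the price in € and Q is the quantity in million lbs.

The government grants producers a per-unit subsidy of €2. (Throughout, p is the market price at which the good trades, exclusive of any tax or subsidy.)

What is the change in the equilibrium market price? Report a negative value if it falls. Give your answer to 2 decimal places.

-1.00

Original equilibrium: 70 - 5p = 5p - 20 gives 90 = 10p, so p = 9 and Q = 25.
Since sellers receive the price plus the subsidy, the effective supply curve becomes Qs = 5p - 10.
Setting them equal: 70 - 5p = 5p - 10 → 80 = 10p, so p = 8 and Q = 30.
Δp = 8 − 9 = -1.00.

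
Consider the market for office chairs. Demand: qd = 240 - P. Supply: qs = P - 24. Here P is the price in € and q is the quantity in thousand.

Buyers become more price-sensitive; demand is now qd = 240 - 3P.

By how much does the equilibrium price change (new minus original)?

-66

Solve the original market: 240 - P = P - 24, hence P = 132 and q = 108.
The new curves are qd = 240 - 3P (demand) and qs = P - 24 (supply).
Clearing the new market: 240 - 3P = P - 24, so P = 66 and q = 42.
ΔP = 66 − 132 = -66.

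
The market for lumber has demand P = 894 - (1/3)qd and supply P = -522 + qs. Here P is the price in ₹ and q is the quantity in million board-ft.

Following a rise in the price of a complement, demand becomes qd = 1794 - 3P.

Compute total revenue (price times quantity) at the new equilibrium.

Initially, 2682 - 3P = P + 522, so 2160 = 4P and P = 540, q = 1062.
With the change applied: demand qd = 1794 - 3P, supply qs = P + 522.
Clearing the new market: 1794 - 3P = P + 522, so P = 318 and q = 840.
New expenditure = 318 × 840 = 267120.

267120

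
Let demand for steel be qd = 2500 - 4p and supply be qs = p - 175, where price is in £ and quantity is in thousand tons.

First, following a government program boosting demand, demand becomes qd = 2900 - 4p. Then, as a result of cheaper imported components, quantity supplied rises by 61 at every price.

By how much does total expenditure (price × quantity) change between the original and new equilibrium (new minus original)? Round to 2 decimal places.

+102048.64

Original equilibrium: 2500 - 4p = p - 175 gives 2675 = 5p, so p = 535 and q = 360.
With the change applied: demand qd = 2900 - 4p, supply qs = p - 114.
Setting them equal: 2900 - 4p = p - 114 → 3014 = 5p, so p = 602.8 and q = 488.8.
Expenditure moves from 535×360 = 192600 to 602.8×488.8 = 294648.64; change = +102048.64.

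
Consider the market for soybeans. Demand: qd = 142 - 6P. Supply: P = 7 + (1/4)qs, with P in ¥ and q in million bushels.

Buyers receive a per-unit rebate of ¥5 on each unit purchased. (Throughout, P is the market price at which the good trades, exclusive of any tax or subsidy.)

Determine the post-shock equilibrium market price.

Before the shock: 142 - 6P = 4P - 28 ⇒ 170 = 10P ⇒ P = 17, q = 40.
Since buyers' out-of-pocket price is the market price minus the rebate, the effective demand curve becomes qd = 172 - 6P.
Equate the new curves: 172 - 6P = 4P - 28, giving 200 = 10P, P = 20, q = 52.

20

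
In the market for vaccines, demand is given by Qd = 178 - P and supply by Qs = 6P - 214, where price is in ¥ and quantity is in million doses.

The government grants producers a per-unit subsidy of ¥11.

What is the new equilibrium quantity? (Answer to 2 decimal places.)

131.43

Initially, 178 - P = 6P - 214, so 392 = 7P and P = 56, Q = 122.
Since sellers receive the price plus the subsidy, the effective supply curve becomes Qs = 6P - 148.
New equilibrium: 178 - P = 6P - 148 ⇒ 326 = 7P ⇒ P = 326/7 ≈ 46.5714, Q = 920/7 ≈ 131.4286.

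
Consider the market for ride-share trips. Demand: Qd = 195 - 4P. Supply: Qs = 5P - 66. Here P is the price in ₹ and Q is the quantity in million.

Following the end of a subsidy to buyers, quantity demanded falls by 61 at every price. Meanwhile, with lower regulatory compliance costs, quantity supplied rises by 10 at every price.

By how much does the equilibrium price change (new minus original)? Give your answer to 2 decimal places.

Solve the original market: 195 - 4P = 5P - 66, hence P = 29 and Q = 79.
After the shift, demand is Qd = 134 - 4P and supply is Qs = 5P - 56.
Equate the new curves: 134 - 4P = 5P - 56, giving 190 = 9P, P = 190/9 ≈ 21.1111, Q = 446/9 ≈ 49.5556.
ΔP = 21.1111 − 29 = -7.89.

-7.89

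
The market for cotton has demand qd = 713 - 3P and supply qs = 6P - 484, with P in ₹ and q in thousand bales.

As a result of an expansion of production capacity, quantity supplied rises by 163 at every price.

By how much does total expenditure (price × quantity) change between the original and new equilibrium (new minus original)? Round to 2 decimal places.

Solve the original market: 713 - 3P = 6P - 484, hence P = 133 and q = 314.
With the change applied: demand qd = 713 - 3P, supply qs = 6P - 321.
Clearing the new market: 713 - 3P = 6P - 321, so P = 1034/9 ≈ 114.8889 and q = 1105/3 ≈ 368.3333.
Expenditure moves from 133×314 = 41762 to 114.8889×368.3333 = 42317.4074; change = +555.41.

+555.41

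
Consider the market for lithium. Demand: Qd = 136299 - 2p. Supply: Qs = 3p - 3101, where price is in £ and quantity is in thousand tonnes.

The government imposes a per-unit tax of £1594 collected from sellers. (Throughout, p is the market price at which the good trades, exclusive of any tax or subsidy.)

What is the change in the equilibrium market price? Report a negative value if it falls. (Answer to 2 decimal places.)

Original equilibrium: 136299 - 2p = 3p - 3101 gives 139400 = 5p, so p = 27880 and Q = 80539.
Since sellers keep the price net of the tax, the effective supply curve becomes Qs = 3p - 7883.
Equate the new curves: 136299 - 2p = 3p - 7883, giving 144182 = 5p, p = 28836.4, Q = 78626.2.
Δp = 28836.4 − 27880 = +956.40.

+956.40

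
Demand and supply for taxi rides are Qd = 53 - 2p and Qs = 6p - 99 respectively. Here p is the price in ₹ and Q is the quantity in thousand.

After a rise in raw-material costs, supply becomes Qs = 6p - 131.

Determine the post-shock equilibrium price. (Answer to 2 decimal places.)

23.00

Initially, 53 - 2p = 6p - 99, so 152 = 8p and p = 19, Q = 15.
The shock moves the curves to Qd = 53 - 2p and Qs = 6p - 131.
New equilibrium: 53 - 2p = 6p - 131 ⇒ 184 = 8p ⇒ p = 23, Q = 7.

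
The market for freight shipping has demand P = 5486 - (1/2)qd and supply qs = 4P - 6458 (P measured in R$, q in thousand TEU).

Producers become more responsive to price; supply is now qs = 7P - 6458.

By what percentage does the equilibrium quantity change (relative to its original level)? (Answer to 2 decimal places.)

Original equilibrium: 10972 - 2P = 4P - 6458 gives 17430 = 6P, so P = 2905 and q = 5162.
The new curves are qd = 10972 - 2P (demand) and qs = 7P - 6458 (supply).
Equate the new curves: 10972 - 2P = 7P - 6458, giving 17430 = 9P, P = 5810/3 ≈ 1936.6667, q = 21296/3 ≈ 7098.6667.
%Δq = (7098.6667 − 5162) / 5162 × 100 = +37.52%.

+37.52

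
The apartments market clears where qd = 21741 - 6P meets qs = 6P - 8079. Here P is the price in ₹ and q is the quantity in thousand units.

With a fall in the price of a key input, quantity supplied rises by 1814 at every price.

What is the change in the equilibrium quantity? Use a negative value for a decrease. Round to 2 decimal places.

+907.00

Solve the original market: 21741 - 6P = 6P - 8079, hence P = 2485 and q = 6831.
With the change applied: demand qd = 21741 - 6P, supply qs = 6P - 6265.
Setting them equal: 21741 - 6P = 6P - 6265 → 28006 = 12P, so P = 14003/6 ≈ 2333.8333 and q = 7738.
Δq = 7738 − 6831 = +907.00.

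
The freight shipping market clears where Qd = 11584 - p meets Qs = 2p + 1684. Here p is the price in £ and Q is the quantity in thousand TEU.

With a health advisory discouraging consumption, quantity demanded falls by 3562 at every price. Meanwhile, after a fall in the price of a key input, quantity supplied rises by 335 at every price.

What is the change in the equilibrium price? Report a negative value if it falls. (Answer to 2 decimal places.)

Before the shock: 11584 - p = 2p + 1684 ⇒ 9900 = 3p ⇒ p = 3300, Q = 8284.
The new curves are Qd = 8022 - p (demand) and Qs = 2p + 2019 (supply).
Setting them equal: 8022 - p = 2p + 2019 → 6003 = 3p, so p = 2001 and Q = 6021.
Δp = 2001 − 3300 = -1299.00.

-1299.00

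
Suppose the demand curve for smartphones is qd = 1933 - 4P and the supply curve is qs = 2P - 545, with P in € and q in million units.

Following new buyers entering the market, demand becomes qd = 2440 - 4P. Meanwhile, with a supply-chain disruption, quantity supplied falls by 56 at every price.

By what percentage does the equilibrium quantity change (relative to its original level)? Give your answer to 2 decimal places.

Original equilibrium: 1933 - 4P = 2P - 545 gives 2478 = 6P, so P = 413 and q = 281.
The shock moves the curves to qd = 2440 - 4P and qs = 2P - 601.
Setting them equal: 2440 - 4P = 2P - 601 → 3041 = 6P, so P = 3041/6 ≈ 506.8333 and q = 1238/3 ≈ 412.6667.
%Δq = (412.6667 − 281) / 281 × 100 = +46.86%.

+46.86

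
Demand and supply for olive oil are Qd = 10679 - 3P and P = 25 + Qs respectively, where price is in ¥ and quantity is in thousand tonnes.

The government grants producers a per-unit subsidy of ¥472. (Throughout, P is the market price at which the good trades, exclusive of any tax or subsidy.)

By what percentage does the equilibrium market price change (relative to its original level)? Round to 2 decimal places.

-4.41

Before the shock: 10679 - 3P = P - 25 ⇒ 10704 = 4P ⇒ P = 2676, Q = 2651.
Since sellers receive the price plus the subsidy, the effective supply curve becomes Qs = P + 447.
Equate the new curves: 10679 - 3P = P + 447, giving 10232 = 4P, P = 2558, Q = 3005.
%ΔP = (2558 − 2676) / 2676 × 100 = -4.41%.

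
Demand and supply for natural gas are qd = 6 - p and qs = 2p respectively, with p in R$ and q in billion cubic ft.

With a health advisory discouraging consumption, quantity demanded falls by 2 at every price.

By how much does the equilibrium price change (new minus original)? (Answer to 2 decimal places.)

-0.67

Initially, 6 - p = 2p, so 6 = 3p and p = 2, q = 4.
After the shift, demand is qd = 4 - p and supply is qs = 2p.
Clearing the new market: 4 - p = 2p, so p = 4/3 ≈ 1.3333 and q = 8/3 ≈ 2.6667.
Δp = 1.3333 − 2 = -0.67.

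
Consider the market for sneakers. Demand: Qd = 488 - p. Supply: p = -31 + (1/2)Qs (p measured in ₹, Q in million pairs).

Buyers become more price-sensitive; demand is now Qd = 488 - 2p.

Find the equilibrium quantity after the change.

275

Before the shock: 488 - p = 2p + 62 ⇒ 426 = 3p ⇒ p = 142, Q = 346.
The shock moves the curves to Qd = 488 - 2p and Qs = 2p + 62.
Clearing the new market: 488 - 2p = 2p + 62, so p = 106.5 and Q = 275.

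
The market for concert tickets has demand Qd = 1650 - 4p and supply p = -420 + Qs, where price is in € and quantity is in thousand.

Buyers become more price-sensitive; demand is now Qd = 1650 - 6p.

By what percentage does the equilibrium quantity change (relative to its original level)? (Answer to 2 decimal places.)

-10.55

Initially, 1650 - 4p = p + 420, so 1230 = 5p and p = 246, Q = 666.
With the change applied: demand Qd = 1650 - 6p, supply Qs = p + 420.
New equilibrium: 1650 - 6p = p + 420 ⇒ 1230 = 7p ⇒ p = 1230/7 ≈ 175.7143, Q = 4170/7 ≈ 595.7143.
%ΔQ = (595.7143 − 666) / 666 × 100 = -10.55%.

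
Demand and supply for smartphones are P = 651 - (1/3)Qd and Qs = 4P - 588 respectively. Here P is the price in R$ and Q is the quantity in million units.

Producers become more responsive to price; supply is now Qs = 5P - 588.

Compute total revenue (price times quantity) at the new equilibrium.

Before the shock: 1953 - 3P = 4P - 588 ⇒ 2541 = 7P ⇒ P = 363, Q = 864.
The new curves are Qd = 1953 - 3P (demand) and Qs = 5P - 588 (supply).
Setting them equal: 1953 - 3P = 5P - 588 → 2541 = 8P, so P = 317.625 and Q = 1000.125.
New expenditure = 317.625 × 1000.125 = 317664.703125.

317664.703125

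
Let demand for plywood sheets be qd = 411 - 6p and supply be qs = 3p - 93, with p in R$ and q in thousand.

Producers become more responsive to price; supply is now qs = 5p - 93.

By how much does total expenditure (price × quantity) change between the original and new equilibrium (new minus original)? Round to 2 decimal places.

+2035.44

Before the shock: 411 - 6p = 3p - 93 ⇒ 504 = 9p ⇒ p = 56, q = 75.
With the change applied: demand qd = 411 - 6p, supply qs = 5p - 93.
New equilibrium: 411 - 6p = 5p - 93 ⇒ 504 = 11p ⇒ p = 504/11 ≈ 45.8182, q = 1497/11 ≈ 136.0909.
Expenditure moves from 56×75 = 4200 to 45.8182×136.0909 = 6235.4380; change = +2035.44.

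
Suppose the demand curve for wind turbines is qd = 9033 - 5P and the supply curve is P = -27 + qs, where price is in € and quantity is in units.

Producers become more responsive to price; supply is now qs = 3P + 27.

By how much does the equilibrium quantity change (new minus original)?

+1876.25

Before the shock: 9033 - 5P = P + 27 ⇒ 9006 = 6P ⇒ P = 1501, q = 1528.
After the shift, demand is qd = 9033 - 5P and supply is qs = 3P + 27.
Clearing the new market: 9033 - 5P = 3P + 27, so P = 1125.75 and q = 3404.25.
Δq = 3404.25 − 1528 = +1876.25.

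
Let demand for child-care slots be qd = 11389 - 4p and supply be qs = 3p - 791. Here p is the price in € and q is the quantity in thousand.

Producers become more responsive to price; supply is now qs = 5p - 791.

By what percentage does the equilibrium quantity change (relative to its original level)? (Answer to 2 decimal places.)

+34.92

Solve the original market: 11389 - 4p = 3p - 791, hence p = 1740 and q = 4429.
With the change applied: demand qd = 11389 - 4p, supply qs = 5p - 791.
Clearing the new market: 11389 - 4p = 5p - 791, so p = 4060/3 ≈ 1353.3333 and q = 17927/3 ≈ 5975.6667.
%Δq = (5975.6667 − 4429) / 4429 × 100 = +34.92%.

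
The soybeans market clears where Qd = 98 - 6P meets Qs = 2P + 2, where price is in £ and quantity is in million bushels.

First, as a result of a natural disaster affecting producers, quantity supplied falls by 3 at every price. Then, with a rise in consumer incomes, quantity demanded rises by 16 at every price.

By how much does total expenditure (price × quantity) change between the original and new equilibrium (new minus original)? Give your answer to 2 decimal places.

+86.91

Initially, 98 - 6P = 2P + 2, so 96 = 8P and P = 12, Q = 26.
The shock moves the curves to Qd = 114 - 6P and Qs = 2P - 1.
Equate the new curves: 114 - 6P = 2P - 1, giving 115 = 8P, P = 14.375, Q = 27.75.
Expenditure moves from 12×26 = 312 to 14.375×27.75 = 398.90625; change = +86.91.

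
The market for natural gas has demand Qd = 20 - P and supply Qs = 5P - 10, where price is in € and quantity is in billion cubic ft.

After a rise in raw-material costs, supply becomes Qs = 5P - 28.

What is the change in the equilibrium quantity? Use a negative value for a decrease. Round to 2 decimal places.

-3.00

Original equilibrium: 20 - P = 5P - 10 gives 30 = 6P, so P = 5 and Q = 15.
With the change applied: demand Qd = 20 - P, supply Qs = 5P - 28.
Equate the new curves: 20 - P = 5P - 28, giving 48 = 6P, P = 8, Q = 12.
ΔQ = 12 − 15 = -3.00.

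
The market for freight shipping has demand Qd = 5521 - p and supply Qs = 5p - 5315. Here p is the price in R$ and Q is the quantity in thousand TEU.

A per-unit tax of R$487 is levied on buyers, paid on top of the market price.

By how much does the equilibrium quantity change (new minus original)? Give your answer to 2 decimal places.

Original equilibrium: 5521 - p = 5p - 5315 gives 10836 = 6p, so p = 1806 and Q = 3715.
Since buyers pay the price plus the tax, the effective demand curve becomes Qd = 5034 - p.
Setting them equal: 5034 - p = 5p - 5315 → 10349 = 6p, so p = 10349/6 ≈ 1724.8333 and Q = 19855/6 ≈ 3309.1667.
ΔQ = 3309.1667 − 3715 = -405.83.

-405.83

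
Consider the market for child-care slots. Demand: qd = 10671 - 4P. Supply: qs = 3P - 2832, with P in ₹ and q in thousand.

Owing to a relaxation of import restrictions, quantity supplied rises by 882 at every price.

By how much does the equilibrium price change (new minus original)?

Solve the original market: 10671 - 4P = 3P - 2832, hence P = 1929 and q = 2955.
With the change applied: demand qd = 10671 - 4P, supply qs = 3P - 1950.
Setting them equal: 10671 - 4P = 3P - 1950 → 12621 = 7P, so P = 1803 and q = 3459.
ΔP = 1803 − 1929 = -126.

-126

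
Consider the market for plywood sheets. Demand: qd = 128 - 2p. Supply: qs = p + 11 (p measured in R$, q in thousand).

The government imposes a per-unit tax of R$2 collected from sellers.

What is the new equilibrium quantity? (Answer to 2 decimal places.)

Initially, 128 - 2p = p + 11, so 117 = 3p and p = 39, q = 50.
Since sellers keep the price net of the tax, the effective supply curve becomes qs = p + 9.
Clearing the new market: 128 - 2p = p + 9, so p = 119/3 ≈ 39.6667 and q = 146/3 ≈ 48.6667.

48.67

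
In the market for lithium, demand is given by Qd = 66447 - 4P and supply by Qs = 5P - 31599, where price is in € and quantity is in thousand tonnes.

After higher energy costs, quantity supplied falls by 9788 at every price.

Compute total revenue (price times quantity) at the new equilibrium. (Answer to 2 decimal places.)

221907727.88

Solve the original market: 66447 - 4P = 5P - 31599, hence P = 10894 and Q = 22871.
The shock moves the curves to Qd = 66447 - 4P and Qs = 5P - 41387.
Equate the new curves: 66447 - 4P = 5P - 41387, giving 107834 = 9P, P = 107834/9 ≈ 11981.5556, Q = 166687/9 ≈ 18520.7778.
New expenditure = 11981.5556 × 18520.7778 = 221907727.88.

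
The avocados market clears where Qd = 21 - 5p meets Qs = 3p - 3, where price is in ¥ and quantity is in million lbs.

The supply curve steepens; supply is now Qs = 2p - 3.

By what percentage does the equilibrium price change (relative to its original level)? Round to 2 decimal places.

+14.29

Initially, 21 - 5p = 3p - 3, so 24 = 8p and p = 3, Q = 6.
The shock moves the curves to Qd = 21 - 5p and Qs = 2p - 3.
New equilibrium: 21 - 5p = 2p - 3 ⇒ 24 = 7p ⇒ p = 24/7 ≈ 3.4286, Q = 27/7 ≈ 3.8571.
%Δp = (3.4286 − 3) / 3 × 100 = +14.29%.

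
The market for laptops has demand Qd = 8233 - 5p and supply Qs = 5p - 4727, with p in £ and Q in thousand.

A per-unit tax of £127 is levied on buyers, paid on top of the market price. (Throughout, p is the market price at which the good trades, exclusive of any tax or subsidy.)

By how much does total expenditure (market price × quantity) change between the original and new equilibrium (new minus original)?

-502634.25

Initially, 8233 - 5p = 5p - 4727, so 12960 = 10p and p = 1296, Q = 1753.
Since buyers pay the price plus the tax, the effective demand curve becomes Qd = 7598 - 5p.
Equate the new curves: 7598 - 5p = 5p - 4727, giving 12325 = 10p, p = 1232.5, Q = 1435.5.
Expenditure moves from 1296×1753 = 2271888 to 1232.5×1435.5 = 1769253.75; change = -502634.25.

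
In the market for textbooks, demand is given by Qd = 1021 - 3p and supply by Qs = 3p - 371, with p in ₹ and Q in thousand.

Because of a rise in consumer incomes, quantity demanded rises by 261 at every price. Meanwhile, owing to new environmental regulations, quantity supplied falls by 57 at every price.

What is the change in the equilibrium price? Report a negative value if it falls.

Original equilibrium: 1021 - 3p = 3p - 371 gives 1392 = 6p, so p = 232 and Q = 325.
With the change applied: demand Qd = 1282 - 3p, supply Qs = 3p - 428.
New equilibrium: 1282 - 3p = 3p - 428 ⇒ 1710 = 6p ⇒ p = 285, Q = 427.
Δp = 285 − 232 = +53.

+53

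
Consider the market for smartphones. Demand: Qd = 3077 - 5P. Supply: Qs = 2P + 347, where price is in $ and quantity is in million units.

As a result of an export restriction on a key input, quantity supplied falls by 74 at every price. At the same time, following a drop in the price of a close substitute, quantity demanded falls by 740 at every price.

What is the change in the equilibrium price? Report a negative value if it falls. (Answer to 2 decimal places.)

Solve the original market: 3077 - 5P = 2P + 347, hence P = 390 and Q = 1127.
After the shift, demand is Qd = 2337 - 5P and supply is Qs = 2P + 273.
Clearing the new market: 2337 - 5P = 2P + 273, so P = 2064/7 ≈ 294.8571 and Q = 6039/7 ≈ 862.7143.
ΔP = 294.8571 − 390 = -95.14.

-95.14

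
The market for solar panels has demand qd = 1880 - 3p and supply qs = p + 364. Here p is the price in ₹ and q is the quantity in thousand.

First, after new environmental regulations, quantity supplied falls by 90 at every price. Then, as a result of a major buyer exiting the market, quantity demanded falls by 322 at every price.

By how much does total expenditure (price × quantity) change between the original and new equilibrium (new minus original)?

-90602

Solve the original market: 1880 - 3p = p + 364, hence p = 379 and q = 743.
The new curves are qd = 1558 - 3p (demand) and qs = p + 274 (supply).
Clearing the new market: 1558 - 3p = p + 274, so p = 321 and q = 595.
Expenditure moves from 379×743 = 281597 to 321×595 = 190995; change = -90602.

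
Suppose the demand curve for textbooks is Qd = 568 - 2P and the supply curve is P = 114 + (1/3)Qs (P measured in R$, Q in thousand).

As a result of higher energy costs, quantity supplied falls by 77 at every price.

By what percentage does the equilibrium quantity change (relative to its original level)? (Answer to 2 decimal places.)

Before the shock: 568 - 2P = 3P - 342 ⇒ 910 = 5P ⇒ P = 182, Q = 204.
After the shift, demand is Qd = 568 - 2P and supply is Qs = 3P - 419.
Setting them equal: 568 - 2P = 3P - 419 → 987 = 5P, so P = 197.4 and Q = 173.2.
%ΔQ = (173.2 − 204) / 204 × 100 = -15.10%.

-15.10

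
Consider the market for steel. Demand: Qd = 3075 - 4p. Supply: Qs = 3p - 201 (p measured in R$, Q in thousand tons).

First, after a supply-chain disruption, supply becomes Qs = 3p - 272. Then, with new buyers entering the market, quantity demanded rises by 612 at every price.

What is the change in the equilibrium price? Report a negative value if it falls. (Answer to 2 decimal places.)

Before the shock: 3075 - 4p = 3p - 201 ⇒ 3276 = 7p ⇒ p = 468, Q = 1203.
The shock moves the curves to Qd = 3687 - 4p and Qs = 3p - 272.
New equilibrium: 3687 - 4p = 3p - 272 ⇒ 3959 = 7p ⇒ p = 3959/7 ≈ 565.5714, Q = 9973/7 ≈ 1424.7143.
Δp = 565.5714 − 468 = +97.57.

+97.57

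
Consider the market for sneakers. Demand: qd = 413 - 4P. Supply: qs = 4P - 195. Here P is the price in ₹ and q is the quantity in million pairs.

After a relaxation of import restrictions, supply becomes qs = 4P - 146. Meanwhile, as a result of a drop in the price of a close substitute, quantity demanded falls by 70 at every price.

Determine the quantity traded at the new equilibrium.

98.5

Before the shock: 413 - 4P = 4P - 195 ⇒ 608 = 8P ⇒ P = 76, q = 109.
The new curves are qd = 343 - 4P (demand) and qs = 4P - 146 (supply).
Equate the new curves: 343 - 4P = 4P - 146, giving 489 = 8P, P = 61.125, q = 98.5.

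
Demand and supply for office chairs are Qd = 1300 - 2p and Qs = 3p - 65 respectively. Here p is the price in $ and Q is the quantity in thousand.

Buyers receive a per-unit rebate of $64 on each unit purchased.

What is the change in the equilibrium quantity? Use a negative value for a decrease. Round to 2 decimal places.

+76.80

Solve the original market: 1300 - 2p = 3p - 65, hence p = 273 and Q = 754.
Since buyers' out-of-pocket price is the market price minus the rebate, the effective demand curve becomes Qd = 1428 - 2p.
Clearing the new market: 1428 - 2p = 3p - 65, so p = 298.6 and Q = 830.8.
ΔQ = 830.8 − 754 = +76.80.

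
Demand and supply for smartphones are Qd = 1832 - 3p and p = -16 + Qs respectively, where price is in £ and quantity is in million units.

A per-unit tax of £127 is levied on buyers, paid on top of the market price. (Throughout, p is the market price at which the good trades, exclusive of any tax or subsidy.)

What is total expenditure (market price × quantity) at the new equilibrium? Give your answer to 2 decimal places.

134441.56

Initially, 1832 - 3p = p + 16, so 1816 = 4p and p = 454, Q = 470.
Since buyers pay the price plus the tax, the effective demand curve becomes Qd = 1451 - 3p.
Setting them equal: 1451 - 3p = p + 16 → 1435 = 4p, so p = 358.75 and Q = 374.75.
New expenditure = 358.75 × 374.75 = 134441.56.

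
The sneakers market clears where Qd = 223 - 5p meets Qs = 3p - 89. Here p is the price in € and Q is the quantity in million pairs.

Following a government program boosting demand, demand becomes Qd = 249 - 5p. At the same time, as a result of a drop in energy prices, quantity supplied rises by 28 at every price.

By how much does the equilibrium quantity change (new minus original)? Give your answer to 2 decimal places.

Original equilibrium: 223 - 5p = 3p - 89 gives 312 = 8p, so p = 39 and Q = 28.
After the shift, demand is Qd = 249 - 5p and supply is Qs = 3p - 61.
Clearing the new market: 249 - 5p = 3p - 61, so p = 38.75 and Q = 55.25.
ΔQ = 55.25 − 28 = +27.25.

+27.25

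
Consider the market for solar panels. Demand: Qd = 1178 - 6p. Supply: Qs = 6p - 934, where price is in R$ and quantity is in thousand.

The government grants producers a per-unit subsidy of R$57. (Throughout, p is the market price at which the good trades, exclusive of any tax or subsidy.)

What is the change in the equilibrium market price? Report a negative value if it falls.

-28.5

Initially, 1178 - 6p = 6p - 934, so 2112 = 12p and p = 176, Q = 122.
Since sellers receive the price plus the subsidy, the effective supply curve becomes Qs = 6p - 592.
Equate the new curves: 1178 - 6p = 6p - 592, giving 1770 = 12p, p = 147.5, Q = 293.
Δp = 147.5 − 176 = -28.5.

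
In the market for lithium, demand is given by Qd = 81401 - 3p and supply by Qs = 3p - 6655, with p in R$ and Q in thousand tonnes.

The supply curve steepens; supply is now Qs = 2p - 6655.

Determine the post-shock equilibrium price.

Original equilibrium: 81401 - 3p = 3p - 6655 gives 88056 = 6p, so p = 14676 and Q = 37373.
After the shift, demand is Qd = 81401 - 3p and supply is Qs = 2p - 6655.
Setting them equal: 81401 - 3p = 2p - 6655 → 88056 = 5p, so p = 17611.2 and Q = 28567.4.

17611.2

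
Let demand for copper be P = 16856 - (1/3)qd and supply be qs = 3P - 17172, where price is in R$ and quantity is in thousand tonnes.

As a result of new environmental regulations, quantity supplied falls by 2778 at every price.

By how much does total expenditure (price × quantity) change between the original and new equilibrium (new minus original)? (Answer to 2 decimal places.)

Solve the original market: 50568 - 3P = 3P - 17172, hence P = 11290 and q = 16698.
The shock moves the curves to qd = 50568 - 3P and qs = 3P - 19950.
New equilibrium: 50568 - 3P = 3P - 19950 ⇒ 70518 = 6P ⇒ P = 11753, q = 15309.
Expenditure moves from 11290×16698 = 188520420 to 11753×15309 = 179926677; change = -8593743.00.

-8593743.00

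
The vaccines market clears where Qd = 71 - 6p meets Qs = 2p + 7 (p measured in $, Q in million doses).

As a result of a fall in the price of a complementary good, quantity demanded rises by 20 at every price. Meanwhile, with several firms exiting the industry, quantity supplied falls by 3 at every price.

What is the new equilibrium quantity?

Original equilibrium: 71 - 6p = 2p + 7 gives 64 = 8p, so p = 8 and Q = 23.
The new curves are Qd = 91 - 6p (demand) and Qs = 2p + 4 (supply).
Clearing the new market: 91 - 6p = 2p + 4, so p = 10.875 and Q = 25.75.

25.75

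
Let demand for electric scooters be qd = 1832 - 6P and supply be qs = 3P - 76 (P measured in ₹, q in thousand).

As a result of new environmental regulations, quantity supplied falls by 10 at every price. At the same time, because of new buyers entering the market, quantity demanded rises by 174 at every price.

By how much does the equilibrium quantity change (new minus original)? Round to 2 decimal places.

+51.33

Solve the original market: 1832 - 6P = 3P - 76, hence P = 212 and q = 560.
After the shift, demand is qd = 2006 - 6P and supply is qs = 3P - 86.
Clearing the new market: 2006 - 6P = 3P - 86, so P = 2092/9 ≈ 232.4444 and q = 1834/3 ≈ 611.3333.
Δq = 611.3333 − 560 = +51.33.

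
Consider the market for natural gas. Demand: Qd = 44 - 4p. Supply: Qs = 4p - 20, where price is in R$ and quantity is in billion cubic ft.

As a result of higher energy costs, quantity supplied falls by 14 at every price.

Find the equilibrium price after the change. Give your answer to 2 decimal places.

9.75

Before the shock: 44 - 4p = 4p - 20 ⇒ 64 = 8p ⇒ p = 8, Q = 12.
The shock moves the curves to Qd = 44 - 4p and Qs = 4p - 34.
Equate the new curves: 44 - 4p = 4p - 34, giving 78 = 8p, p = 9.75, Q = 5.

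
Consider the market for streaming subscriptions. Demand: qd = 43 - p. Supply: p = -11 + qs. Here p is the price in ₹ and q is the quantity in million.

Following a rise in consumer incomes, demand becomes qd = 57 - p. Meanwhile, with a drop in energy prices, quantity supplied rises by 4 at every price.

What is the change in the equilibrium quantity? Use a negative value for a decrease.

+9

Before the shock: 43 - p = p + 11 ⇒ 32 = 2p ⇒ p = 16, q = 27.
The shock moves the curves to qd = 57 - p and qs = p + 15.
Equate the new curves: 57 - p = p + 15, giving 42 = 2p, p = 21, q = 36.
Δq = 36 − 27 = +9.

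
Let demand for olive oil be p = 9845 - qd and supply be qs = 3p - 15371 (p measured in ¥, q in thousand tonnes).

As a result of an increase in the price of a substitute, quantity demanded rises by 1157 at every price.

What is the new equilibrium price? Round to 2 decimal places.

6593.25

Original equilibrium: 9845 - p = 3p - 15371 gives 25216 = 4p, so p = 6304 and q = 3541.
The new curves are qd = 11002 - p (demand) and qs = 3p - 15371 (supply).
Equate the new curves: 11002 - p = 3p - 15371, giving 26373 = 4p, p = 6593.25, q = 4408.75.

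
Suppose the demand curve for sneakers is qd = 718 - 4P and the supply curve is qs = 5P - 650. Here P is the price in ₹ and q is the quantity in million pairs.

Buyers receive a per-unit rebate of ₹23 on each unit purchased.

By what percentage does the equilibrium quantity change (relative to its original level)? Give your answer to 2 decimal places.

+46.46

Initially, 718 - 4P = 5P - 650, so 1368 = 9P and P = 152, q = 110.
Since buyers' out-of-pocket price is the market price minus the rebate, the effective demand curve becomes qd = 810 - 4P.
New equilibrium: 810 - 4P = 5P - 650 ⇒ 1460 = 9P ⇒ P = 1460/9 ≈ 162.2222, q = 1450/9 ≈ 161.1111.
%Δq = (161.1111 − 110) / 110 × 100 = +46.46%.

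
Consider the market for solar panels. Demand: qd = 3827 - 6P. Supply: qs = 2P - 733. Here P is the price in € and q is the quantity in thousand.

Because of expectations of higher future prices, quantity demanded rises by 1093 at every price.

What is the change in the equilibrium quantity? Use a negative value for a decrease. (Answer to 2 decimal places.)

+273.25

Solve the original market: 3827 - 6P = 2P - 733, hence P = 570 and q = 407.
The new curves are qd = 4920 - 6P (demand) and qs = 2P - 733 (supply).
New equilibrium: 4920 - 6P = 2P - 733 ⇒ 5653 = 8P ⇒ P = 706.625, q = 680.25.
Δq = 680.25 − 407 = +273.25.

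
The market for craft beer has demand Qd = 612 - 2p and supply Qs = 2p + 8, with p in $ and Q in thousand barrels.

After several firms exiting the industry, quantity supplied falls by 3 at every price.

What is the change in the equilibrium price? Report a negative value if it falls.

Initially, 612 - 2p = 2p + 8, so 604 = 4p and p = 151, Q = 310.
After the shift, demand is Qd = 612 - 2p and supply is Qs = 2p + 5.
Equate the new curves: 612 - 2p = 2p + 5, giving 607 = 4p, p = 151.75, Q = 308.5.
Δp = 151.75 − 151 = +0.75.

+0.75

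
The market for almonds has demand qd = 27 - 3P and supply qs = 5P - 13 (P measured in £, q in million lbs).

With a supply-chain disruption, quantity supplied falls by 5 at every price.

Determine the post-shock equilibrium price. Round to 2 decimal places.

Initially, 27 - 3P = 5P - 13, so 40 = 8P and P = 5, q = 12.
After the shift, demand is qd = 27 - 3P and supply is qs = 5P - 18.
Clearing the new market: 27 - 3P = 5P - 18, so P = 5.625 and q = 10.125.

5.63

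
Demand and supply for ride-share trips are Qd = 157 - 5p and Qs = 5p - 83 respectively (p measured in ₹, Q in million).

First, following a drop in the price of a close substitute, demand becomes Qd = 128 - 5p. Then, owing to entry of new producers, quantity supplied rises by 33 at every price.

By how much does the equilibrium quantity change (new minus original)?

+2

Solve the original market: 157 - 5p = 5p - 83, hence p = 24 and Q = 37.
With the change applied: demand Qd = 128 - 5p, supply Qs = 5p - 50.
Equate the new curves: 128 - 5p = 5p - 50, giving 178 = 10p, p = 17.8, Q = 39.
ΔQ = 39 − 37 = +2.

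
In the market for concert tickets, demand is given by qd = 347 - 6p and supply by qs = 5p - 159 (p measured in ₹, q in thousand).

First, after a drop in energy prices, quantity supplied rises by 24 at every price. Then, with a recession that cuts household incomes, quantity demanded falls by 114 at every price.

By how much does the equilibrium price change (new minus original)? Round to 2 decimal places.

-12.55

Solve the original market: 347 - 6p = 5p - 159, hence p = 46 and q = 71.
The shock moves the curves to qd = 233 - 6p and qs = 5p - 135.
Clearing the new market: 233 - 6p = 5p - 135, so p = 368/11 ≈ 33.4545 and q = 355/11 ≈ 32.2727.
Δp = 33.4545 − 46 = -12.55.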